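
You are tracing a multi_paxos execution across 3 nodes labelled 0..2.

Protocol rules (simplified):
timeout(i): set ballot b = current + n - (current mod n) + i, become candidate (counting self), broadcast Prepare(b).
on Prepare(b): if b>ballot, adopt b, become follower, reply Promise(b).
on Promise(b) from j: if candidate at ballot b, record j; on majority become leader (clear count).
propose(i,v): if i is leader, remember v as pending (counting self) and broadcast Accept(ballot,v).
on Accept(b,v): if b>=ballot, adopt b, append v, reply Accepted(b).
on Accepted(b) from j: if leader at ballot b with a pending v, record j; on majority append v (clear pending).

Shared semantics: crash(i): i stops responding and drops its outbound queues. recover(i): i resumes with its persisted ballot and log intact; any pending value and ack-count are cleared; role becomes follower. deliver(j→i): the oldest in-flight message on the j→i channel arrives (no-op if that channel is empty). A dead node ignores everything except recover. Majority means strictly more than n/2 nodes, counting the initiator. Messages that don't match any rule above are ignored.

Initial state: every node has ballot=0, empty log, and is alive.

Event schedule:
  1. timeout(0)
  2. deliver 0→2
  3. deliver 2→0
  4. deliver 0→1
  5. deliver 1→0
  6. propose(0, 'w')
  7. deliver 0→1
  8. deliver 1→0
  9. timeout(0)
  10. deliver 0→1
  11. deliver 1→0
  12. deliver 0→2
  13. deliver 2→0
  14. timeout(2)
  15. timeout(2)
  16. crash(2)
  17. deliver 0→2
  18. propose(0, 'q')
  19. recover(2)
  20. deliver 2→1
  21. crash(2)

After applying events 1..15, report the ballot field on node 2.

11

step 1 timeout(0): 0={cand,b=3,log=-}
step 2 deliver 0→2: 2={foll,b=3,log=-}
step 3 deliver 2→0: 0={lead,b=3,log=-}
step 4 deliver 0→1: 1={foll,b=3,log=-}
step 5 deliver 1→0: —
step 6 propose(0,'w'): —
step 7 deliver 0→1: 1={foll,b=3,log=w}
step 8 deliver 1→0: 0={lead,b=3,log=w}
step 9 timeout(0): 0={cand,b=6,log=w}
step 10 deliver 0→1: 1={foll,b=6,log=w}
step 11 deliver 1→0: 0={lead,b=6,log=w}
step 12 deliver 0→2: 2={foll,b=3,log=w}
step 13 deliver 2→0: —
step 14 timeout(2): 2={cand,b=8,log=w}
step 15 timeout(2): 2={cand,b=11,log=w}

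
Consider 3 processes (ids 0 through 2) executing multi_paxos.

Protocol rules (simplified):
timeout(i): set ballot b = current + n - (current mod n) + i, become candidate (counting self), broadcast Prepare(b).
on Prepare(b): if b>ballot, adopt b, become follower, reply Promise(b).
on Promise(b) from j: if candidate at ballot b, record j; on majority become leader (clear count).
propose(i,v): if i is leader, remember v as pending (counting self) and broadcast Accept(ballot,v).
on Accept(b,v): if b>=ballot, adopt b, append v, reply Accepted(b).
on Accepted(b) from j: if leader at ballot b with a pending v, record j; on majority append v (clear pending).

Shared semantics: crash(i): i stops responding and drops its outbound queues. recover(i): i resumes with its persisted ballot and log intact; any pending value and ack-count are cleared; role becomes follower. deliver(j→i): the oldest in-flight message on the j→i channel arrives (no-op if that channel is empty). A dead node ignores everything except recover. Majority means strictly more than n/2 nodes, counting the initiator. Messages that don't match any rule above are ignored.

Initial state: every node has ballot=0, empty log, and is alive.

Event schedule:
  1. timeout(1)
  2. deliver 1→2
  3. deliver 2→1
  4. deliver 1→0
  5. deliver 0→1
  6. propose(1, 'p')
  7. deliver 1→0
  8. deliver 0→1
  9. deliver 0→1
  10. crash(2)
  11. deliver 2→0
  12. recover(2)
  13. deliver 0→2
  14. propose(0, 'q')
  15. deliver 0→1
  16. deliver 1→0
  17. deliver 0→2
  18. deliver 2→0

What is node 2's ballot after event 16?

e1 timeout(1): 1[cand,b=4,-]
e2 deliver 1→2: 2[foll,b=4,-]
e3 deliver 2→1: 1[lead,b=4,-]
e4 deliver 1→0: 0[foll,b=4,-]
e5 deliver 0→1: ·
e6 propose(1,'p'): ·
e7 deliver 1→0: 0[foll,b=4,p]
e8 deliver 0→1: 1[lead,b=4,p]
e9 deliver 0→1: ·
e10 crash(2): 2[✗foll,b=4,-]
e11 deliver 2→0: ·
e12 recover(2): 2[foll,b=4,-]
e13 deliver 0→2: ·
e14 propose(0,'q'): ·
e15 deliver 0→1: ·
e16 deliver 1→0: ·

4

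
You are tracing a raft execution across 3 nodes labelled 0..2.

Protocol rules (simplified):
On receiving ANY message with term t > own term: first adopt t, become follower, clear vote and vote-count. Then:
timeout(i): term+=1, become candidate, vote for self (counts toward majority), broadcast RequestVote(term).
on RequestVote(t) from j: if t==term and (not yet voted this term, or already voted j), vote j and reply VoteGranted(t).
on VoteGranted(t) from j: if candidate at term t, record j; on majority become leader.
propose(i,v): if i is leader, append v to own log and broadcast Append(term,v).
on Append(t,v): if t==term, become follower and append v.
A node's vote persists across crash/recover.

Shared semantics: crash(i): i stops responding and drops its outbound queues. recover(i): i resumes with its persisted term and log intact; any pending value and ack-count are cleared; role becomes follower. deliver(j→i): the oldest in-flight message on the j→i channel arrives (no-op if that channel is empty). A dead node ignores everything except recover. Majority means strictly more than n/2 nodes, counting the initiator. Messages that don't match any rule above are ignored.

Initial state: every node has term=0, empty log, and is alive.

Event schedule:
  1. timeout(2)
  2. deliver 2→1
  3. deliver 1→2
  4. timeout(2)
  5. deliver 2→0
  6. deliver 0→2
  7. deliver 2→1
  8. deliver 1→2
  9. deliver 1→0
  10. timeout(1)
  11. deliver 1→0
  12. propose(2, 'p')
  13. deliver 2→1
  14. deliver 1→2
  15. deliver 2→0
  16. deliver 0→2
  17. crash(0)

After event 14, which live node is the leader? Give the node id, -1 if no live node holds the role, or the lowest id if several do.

after 1 — timeout(2): n2:cand/t1/[-]
after 2 — deliver 2→1: n1:foll/t1/[-]
after 3 — deliver 1→2: n2:lead/t1/[-]
after 4 — timeout(2): n2:cand/t2/[-]
after 5 — deliver 2→0: n0:foll/t1/[-]
after 6 — deliver 0→2: ·
after 7 — deliver 2→1: n1:foll/t2/[-]
after 8 — deliver 1→2: n2:lead/t2/[-]
after 9 — deliver 1→0: ·
after 10 — timeout(1): n1:cand/t3/[-]
after 11 — deliver 1→0: n0:foll/t3/[-]
after 12 — propose(2,'p'): n2:lead/t2/[p]
after 13 — deliver 2→1: ·
after 14 — deliver 1→2: n2:foll/t3/[p]

-1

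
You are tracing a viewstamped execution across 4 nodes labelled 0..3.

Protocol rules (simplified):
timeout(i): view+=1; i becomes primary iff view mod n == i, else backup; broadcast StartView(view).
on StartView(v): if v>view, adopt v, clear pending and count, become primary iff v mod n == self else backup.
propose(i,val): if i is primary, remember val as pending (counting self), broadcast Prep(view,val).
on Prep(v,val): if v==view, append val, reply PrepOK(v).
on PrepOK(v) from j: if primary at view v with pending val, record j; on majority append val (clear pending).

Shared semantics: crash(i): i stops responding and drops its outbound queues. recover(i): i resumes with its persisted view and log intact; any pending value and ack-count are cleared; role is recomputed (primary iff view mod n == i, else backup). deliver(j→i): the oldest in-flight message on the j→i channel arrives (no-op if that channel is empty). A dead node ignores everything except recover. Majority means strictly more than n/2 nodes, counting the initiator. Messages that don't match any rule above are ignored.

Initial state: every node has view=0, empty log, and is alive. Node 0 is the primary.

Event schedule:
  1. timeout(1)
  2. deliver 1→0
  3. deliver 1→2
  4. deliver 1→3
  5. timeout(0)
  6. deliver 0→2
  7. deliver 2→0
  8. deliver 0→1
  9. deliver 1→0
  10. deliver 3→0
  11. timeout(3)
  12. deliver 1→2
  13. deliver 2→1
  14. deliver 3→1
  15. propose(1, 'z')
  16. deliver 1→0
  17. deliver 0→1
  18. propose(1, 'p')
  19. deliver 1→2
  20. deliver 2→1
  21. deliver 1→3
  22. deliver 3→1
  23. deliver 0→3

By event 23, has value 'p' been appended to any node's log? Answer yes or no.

no

step 1 timeout(1): 1={prim,v=1,log=-}
step 2 deliver 1→0: 0={back,v=1,log=-}
step 3 deliver 1→2: 2={back,v=1,log=-}
step 4 deliver 1→3: 3={back,v=1,log=-}
step 5 timeout(0): 0={back,v=2,log=-}
step 6 deliver 0→2: 2={prim,v=2,log=-}
step 7 deliver 2→0: —
step 8 deliver 0→1: 1={back,v=2,log=-}
step 9 deliver 1→0: —
step 10 deliver 3→0: —
step 11 timeout(3): 3={back,v=2,log=-}
step 12 deliver 1→2: —
step 13 deliver 2→1: —
step 14 deliver 3→1: —
step 15 propose(1,'z'): —
step 16 deliver 1→0: —
step 17 deliver 0→1: —
step 18 propose(1,'p'): —
step 19 deliver 1→2: —
step 20 deliver 2→1: —
step 21 deliver 1→3: —
step 22 deliver 3→1: —
step 23 deliver 0→3: —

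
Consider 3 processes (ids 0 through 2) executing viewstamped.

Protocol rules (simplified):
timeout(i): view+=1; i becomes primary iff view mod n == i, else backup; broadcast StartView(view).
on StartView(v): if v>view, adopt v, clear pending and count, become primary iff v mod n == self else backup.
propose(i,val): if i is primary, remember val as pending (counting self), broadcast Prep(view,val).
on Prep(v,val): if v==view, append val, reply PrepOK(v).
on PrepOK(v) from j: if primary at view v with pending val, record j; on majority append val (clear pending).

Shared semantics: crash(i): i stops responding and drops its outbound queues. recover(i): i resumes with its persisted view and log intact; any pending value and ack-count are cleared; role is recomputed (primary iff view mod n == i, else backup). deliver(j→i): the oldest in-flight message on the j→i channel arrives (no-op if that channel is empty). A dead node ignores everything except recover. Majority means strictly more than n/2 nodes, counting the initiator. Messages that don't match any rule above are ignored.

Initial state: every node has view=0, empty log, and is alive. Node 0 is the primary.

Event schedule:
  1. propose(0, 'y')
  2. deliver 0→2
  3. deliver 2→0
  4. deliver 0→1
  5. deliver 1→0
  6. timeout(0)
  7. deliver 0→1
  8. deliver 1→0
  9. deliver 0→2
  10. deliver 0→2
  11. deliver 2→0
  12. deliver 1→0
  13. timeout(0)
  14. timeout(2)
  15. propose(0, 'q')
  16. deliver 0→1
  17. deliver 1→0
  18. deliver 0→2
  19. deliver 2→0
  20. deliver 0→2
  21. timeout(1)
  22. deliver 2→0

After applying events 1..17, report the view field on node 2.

step 1 propose(0,'y'): —
step 2 deliver 0→2: 2={back,v=0,log=y}
step 3 deliver 2→0: 0={prim,v=0,log=y}
step 4 deliver 0→1: 1={back,v=0,log=y}
step 5 deliver 1→0: —
step 6 timeout(0): 0={back,v=1,log=y}
step 7 deliver 0→1: 1={prim,v=1,log=y}
step 8 deliver 1→0: —
step 9 deliver 0→2: 2={back,v=1,log=y}
step 10 deliver 0→2: —
step 11 deliver 2→0: —
step 12 deliver 1→0: —
step 13 timeout(0): 0={back,v=2,log=y}
step 14 timeout(2): 2={prim,v=2,log=y}
step 15 propose(0,'q'): —
step 16 deliver 0→1: 1={back,v=2,log=y}
step 17 deliver 1→0: —

2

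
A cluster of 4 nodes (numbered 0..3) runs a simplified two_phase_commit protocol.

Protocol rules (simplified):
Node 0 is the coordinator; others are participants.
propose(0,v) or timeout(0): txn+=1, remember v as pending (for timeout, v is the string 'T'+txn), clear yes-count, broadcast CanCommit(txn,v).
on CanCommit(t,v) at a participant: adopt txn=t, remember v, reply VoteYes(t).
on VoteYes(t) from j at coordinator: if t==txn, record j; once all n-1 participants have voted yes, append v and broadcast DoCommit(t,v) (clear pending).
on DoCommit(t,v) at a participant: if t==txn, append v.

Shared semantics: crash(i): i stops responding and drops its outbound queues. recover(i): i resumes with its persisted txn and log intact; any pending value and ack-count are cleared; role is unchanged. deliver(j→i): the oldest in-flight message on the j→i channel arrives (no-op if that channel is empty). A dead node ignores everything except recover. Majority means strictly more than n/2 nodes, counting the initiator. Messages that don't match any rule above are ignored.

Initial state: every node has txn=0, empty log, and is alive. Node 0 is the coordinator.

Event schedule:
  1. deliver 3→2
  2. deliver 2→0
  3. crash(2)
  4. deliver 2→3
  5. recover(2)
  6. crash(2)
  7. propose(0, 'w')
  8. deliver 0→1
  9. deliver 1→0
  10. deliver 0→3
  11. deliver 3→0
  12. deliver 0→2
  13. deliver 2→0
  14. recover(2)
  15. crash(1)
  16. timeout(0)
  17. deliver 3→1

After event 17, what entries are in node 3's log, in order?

1. deliver 3→2:  nop
2. deliver 2→0:  nop
3. crash(2):  <2:✗part t0 ->
4. deliver 2→3:  nop
5. recover(2):  <2:part t0 ->
6. crash(2):  <2:✗part t0 ->
7. propose(0,'w'):  <0:coor t1 ->
8. deliver 0→1:  <1:part t1 ->
9. deliver 1→0:  nop
10. deliver 0→3:  <3:part t1 ->
11. deliver 3→0:  nop
12. deliver 0→2:  nop
13. deliver 2→0:  nop
14. recover(2):  <2:part t0 ->
15. crash(1):  <1:✗part t1 ->
16. timeout(0):  <0:coor t2 ->
17. deliver 3→1:  nop

empty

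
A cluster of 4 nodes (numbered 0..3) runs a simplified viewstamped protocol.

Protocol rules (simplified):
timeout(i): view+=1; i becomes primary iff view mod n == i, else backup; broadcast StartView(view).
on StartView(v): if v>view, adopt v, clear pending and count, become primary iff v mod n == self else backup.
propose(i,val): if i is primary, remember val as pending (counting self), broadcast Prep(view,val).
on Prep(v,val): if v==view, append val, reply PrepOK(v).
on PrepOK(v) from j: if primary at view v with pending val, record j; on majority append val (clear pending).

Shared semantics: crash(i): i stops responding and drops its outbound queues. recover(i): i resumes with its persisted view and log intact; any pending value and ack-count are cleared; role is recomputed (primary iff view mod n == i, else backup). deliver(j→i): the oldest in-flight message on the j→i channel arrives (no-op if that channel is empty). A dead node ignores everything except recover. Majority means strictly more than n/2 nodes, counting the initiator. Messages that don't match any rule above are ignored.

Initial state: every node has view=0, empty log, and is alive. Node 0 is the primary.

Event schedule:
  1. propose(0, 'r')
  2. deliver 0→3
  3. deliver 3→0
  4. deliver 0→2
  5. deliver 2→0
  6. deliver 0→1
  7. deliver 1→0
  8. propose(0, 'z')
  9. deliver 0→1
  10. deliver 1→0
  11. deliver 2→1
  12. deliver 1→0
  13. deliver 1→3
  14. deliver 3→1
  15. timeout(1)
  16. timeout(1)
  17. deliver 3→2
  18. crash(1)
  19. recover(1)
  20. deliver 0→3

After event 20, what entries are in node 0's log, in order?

r

e1 propose(0,'r'): ·
e2 deliver 0→3: 3[back,v=0,r]
e3 deliver 3→0: ·
e4 deliver 0→2: 2[back,v=0,r]
e5 deliver 2→0: 0[prim,v=0,r]
e6 deliver 0→1: 1[back,v=0,r]
e7 deliver 1→0: ·
e8 propose(0,'z'): ·
e9 deliver 0→1: 1[back,v=0,r,z]
e10 deliver 1→0: ·
e11 deliver 2→1: ·
e12 deliver 1→0: ·
e13 deliver 1→3: ·
e14 deliver 3→1: ·
e15 timeout(1): 1[prim,v=1,r,z]
e16 timeout(1): 1[back,v=2,r,z]
e17 deliver 3→2: ·
e18 crash(1): 1[✗back,v=2,r,z]
e19 recover(1): 1[back,v=2,r,z]
e20 deliver 0→3: 3[back,v=0,r,z]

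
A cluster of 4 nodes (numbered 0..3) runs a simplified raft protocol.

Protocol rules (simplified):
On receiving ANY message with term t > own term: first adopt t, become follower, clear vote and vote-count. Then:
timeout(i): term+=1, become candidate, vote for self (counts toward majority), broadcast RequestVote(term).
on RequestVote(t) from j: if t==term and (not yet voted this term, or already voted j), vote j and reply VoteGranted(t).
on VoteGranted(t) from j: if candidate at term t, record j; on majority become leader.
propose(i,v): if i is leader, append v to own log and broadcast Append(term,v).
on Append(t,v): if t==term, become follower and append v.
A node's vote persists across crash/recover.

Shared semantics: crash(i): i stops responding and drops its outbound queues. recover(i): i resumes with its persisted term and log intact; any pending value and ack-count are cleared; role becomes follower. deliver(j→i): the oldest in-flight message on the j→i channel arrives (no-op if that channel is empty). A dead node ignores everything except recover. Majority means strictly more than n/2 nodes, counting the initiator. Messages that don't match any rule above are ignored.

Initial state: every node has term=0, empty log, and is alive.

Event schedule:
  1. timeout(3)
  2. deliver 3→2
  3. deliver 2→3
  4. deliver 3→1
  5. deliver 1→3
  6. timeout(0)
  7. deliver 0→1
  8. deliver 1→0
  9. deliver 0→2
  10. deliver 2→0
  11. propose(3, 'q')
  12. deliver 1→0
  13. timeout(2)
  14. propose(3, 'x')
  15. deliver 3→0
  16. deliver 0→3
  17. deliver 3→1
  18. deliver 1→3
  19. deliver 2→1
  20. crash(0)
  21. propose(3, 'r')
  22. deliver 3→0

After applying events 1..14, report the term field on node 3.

1. timeout(3):  <3:cand t1 ->
2. deliver 3→2:  <2:foll t1 ->
3. deliver 2→3:  nop
4. deliver 3→1:  <1:foll t1 ->
5. deliver 1→3:  <3:lead t1 ->
6. timeout(0):  <0:cand t1 ->
7. deliver 0→1:  nop
8. deliver 1→0:  nop
9. deliver 0→2:  nop
10. deliver 2→0:  nop
11. propose(3,'q'):  <3:lead t1 q>
12. deliver 1→0:  nop
13. timeout(2):  <2:cand t2 ->
14. propose(3,'x'):  <3:lead t1 q,x>

1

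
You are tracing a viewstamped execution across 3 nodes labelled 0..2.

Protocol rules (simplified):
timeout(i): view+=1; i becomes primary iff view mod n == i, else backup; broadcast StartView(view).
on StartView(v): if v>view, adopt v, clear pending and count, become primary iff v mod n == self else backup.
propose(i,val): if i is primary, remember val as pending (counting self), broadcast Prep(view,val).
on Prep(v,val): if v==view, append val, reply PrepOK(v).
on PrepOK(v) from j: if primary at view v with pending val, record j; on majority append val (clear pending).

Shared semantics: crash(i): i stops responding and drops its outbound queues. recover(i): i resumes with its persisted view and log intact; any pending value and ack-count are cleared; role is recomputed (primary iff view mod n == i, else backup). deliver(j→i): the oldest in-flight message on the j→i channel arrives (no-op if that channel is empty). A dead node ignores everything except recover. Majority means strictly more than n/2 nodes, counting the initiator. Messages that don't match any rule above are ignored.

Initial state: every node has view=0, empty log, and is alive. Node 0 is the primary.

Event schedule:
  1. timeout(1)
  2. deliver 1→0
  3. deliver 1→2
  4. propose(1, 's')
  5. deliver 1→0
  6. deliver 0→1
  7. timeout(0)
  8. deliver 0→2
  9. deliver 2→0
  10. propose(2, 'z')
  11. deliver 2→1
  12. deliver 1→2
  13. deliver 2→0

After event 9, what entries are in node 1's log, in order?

[1] timeout(1) → N1(prim v1 [-])
[2] deliver 1→0 → N0(back v1 [-])
[3] deliver 1→2 → N2(back v1 [-])
[4] propose(1,'s') → ∅
[5] deliver 1→0 → N0(back v1 [s])
[6] deliver 0→1 → N1(prim v1 [s])
[7] timeout(0) → N0(back v2 [s])
[8] deliver 0→2 → N2(prim v2 [-])
[9] deliver 2→0 → ∅

s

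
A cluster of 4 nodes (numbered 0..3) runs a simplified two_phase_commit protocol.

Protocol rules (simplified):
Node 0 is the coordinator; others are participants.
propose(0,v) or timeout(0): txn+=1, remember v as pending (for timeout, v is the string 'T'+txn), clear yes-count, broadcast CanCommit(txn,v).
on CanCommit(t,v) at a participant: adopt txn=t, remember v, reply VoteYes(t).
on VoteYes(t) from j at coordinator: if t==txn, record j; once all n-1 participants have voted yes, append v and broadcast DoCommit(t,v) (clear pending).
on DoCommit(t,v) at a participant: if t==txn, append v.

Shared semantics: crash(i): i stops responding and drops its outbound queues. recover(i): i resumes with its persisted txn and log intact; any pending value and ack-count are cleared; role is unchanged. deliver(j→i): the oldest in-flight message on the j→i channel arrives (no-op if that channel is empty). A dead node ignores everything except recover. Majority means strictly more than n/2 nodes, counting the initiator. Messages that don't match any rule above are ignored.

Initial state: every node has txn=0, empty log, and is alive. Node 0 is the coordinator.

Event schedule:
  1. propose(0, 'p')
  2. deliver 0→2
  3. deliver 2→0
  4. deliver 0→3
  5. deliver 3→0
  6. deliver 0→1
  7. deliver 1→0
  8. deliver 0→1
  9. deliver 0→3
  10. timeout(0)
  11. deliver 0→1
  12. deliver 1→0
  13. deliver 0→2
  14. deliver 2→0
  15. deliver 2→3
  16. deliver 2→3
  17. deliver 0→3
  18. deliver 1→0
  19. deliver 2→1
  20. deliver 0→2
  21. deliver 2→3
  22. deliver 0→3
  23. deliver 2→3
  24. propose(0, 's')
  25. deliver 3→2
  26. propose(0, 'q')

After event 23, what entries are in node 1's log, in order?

p

step 1 propose(0,'p'): 0={coor,t=1,log=-}
step 2 deliver 0→2: 2={part,t=1,log=-}
step 3 deliver 2→0: —
step 4 deliver 0→3: 3={part,t=1,log=-}
step 5 deliver 3→0: —
step 6 deliver 0→1: 1={part,t=1,log=-}
step 7 deliver 1→0: 0={coor,t=1,log=p}
step 8 deliver 0→1: 1={part,t=1,log=p}
step 9 deliver 0→3: 3={part,t=1,log=p}
step 10 timeout(0): 0={coor,t=2,log=p}
step 11 deliver 0→1: 1={part,t=2,log=p}
step 12 deliver 1→0: —
step 13 deliver 0→2: 2={part,t=1,log=p}
step 14 deliver 2→0: —
step 15 deliver 2→3: —
step 16 deliver 2→3: —
step 17 deliver 0→3: 3={part,t=2,log=p}
step 18 deliver 1→0: —
step 19 deliver 2→1: —
step 20 deliver 0→2: 2={part,t=2,log=p}
step 21 deliver 2→3: —
step 22 deliver 0→3: —
step 23 deliver 2→3: —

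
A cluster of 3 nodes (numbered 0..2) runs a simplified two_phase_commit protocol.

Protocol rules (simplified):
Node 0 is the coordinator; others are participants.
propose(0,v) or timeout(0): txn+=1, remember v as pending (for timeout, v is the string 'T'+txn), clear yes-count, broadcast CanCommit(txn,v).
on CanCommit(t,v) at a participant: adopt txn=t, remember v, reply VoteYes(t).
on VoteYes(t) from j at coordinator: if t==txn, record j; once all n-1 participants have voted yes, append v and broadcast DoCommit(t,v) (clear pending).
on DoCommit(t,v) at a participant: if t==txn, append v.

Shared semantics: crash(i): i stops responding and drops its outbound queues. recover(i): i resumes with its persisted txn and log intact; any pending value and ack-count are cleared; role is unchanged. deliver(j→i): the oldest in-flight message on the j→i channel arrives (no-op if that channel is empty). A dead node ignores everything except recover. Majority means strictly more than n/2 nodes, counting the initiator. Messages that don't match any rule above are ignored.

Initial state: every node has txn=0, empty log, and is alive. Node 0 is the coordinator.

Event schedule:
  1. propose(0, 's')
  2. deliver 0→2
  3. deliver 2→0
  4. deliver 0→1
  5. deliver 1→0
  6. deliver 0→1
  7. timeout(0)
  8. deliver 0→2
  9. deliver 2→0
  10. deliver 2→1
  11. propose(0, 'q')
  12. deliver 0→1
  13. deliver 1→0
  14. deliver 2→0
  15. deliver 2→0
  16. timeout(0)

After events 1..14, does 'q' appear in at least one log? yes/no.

e1 propose(0,'s'): 0[coor,t=1,-]
e2 deliver 0→2: 2[part,t=1,-]
e3 deliver 2→0: ·
e4 deliver 0→1: 1[part,t=1,-]
e5 deliver 1→0: 0[coor,t=1,s]
e6 deliver 0→1: 1[part,t=1,s]
e7 timeout(0): 0[coor,t=2,s]
e8 deliver 0→2: 2[part,t=1,s]
e9 deliver 2→0: ·
e10 deliver 2→1: ·
e11 propose(0,'q'): 0[coor,t=3,s]
e12 deliver 0→1: 1[part,t=2,s]
e13 deliver 1→0: ·
e14 deliver 2→0: ·

no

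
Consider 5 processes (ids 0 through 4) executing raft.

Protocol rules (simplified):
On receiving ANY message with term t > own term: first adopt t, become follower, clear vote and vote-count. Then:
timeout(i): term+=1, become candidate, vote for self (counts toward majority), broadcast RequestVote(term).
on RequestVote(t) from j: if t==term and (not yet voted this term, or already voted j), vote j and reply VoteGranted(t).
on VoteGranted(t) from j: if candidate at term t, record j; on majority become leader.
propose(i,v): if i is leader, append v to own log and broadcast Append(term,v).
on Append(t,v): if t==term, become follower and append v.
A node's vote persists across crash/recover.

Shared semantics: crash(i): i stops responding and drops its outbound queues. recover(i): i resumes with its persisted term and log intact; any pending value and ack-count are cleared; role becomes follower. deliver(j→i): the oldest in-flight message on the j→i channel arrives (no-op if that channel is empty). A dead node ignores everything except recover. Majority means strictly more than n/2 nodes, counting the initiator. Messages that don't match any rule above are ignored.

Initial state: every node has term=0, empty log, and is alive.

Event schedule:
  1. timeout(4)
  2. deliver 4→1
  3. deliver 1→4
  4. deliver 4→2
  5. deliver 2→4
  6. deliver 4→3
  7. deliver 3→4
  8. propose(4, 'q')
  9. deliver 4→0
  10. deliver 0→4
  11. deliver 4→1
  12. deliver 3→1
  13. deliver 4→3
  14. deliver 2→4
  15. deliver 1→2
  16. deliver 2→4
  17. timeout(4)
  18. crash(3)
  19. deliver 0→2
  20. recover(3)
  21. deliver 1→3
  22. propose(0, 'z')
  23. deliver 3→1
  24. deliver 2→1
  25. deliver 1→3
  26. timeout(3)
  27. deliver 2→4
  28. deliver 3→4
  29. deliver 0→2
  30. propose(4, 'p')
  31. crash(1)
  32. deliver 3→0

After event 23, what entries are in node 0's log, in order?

empty

e1 timeout(4): 4[cand,t=1,-]
e2 deliver 4→1: 1[foll,t=1,-]
e3 deliver 1→4: ·
e4 deliver 4→2: 2[foll,t=1,-]
e5 deliver 2→4: 4[lead,t=1,-]
e6 deliver 4→3: 3[foll,t=1,-]
e7 deliver 3→4: ·
e8 propose(4,'q'): 4[lead,t=1,q]
e9 deliver 4→0: 0[foll,t=1,-]
e10 deliver 0→4: ·
e11 deliver 4→1: 1[foll,t=1,q]
e12 deliver 3→1: ·
e13 deliver 4→3: 3[foll,t=1,q]
e14 deliver 2→4: ·
e15 deliver 1→2: ·
e16 deliver 2→4: ·
e17 timeout(4): 4[cand,t=2,q]
e18 crash(3): 3[✗foll,t=1,q]
e19 deliver 0→2: ·
e20 recover(3): 3[foll,t=1,q]
e21 deliver 1→3: ·
e22 propose(0,'z'): ·
e23 deliver 3→1: ·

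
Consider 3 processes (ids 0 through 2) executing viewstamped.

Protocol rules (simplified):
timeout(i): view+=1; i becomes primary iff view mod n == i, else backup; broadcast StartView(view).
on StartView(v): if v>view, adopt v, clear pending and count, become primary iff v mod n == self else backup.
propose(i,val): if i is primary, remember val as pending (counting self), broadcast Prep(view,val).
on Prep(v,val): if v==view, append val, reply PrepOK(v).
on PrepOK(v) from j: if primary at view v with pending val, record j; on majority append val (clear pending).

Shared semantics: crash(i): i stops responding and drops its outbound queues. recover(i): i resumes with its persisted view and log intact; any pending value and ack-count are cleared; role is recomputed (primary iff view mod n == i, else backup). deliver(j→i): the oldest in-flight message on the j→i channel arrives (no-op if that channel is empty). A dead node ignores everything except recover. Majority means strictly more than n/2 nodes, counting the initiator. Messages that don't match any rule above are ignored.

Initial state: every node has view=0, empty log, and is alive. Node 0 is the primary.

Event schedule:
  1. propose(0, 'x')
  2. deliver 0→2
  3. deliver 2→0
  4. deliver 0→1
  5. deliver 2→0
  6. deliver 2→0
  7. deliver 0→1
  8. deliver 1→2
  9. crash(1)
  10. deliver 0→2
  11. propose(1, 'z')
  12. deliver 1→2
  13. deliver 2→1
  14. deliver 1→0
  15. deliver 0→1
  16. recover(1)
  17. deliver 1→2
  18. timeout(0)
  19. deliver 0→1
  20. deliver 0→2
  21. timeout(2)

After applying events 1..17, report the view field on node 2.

e1 propose(0,'x'): ·
e2 deliver 0→2: 2[back,v=0,x]
e3 deliver 2→0: 0[prim,v=0,x]
e4 deliver 0→1: 1[back,v=0,x]
e5 deliver 2→0: ·
e6 deliver 2→0: ·
e7 deliver 0→1: ·
e8 deliver 1→2: ·
e9 crash(1): 1[✗back,v=0,x]
e10 deliver 0→2: ·
e11 propose(1,'z'): ·
e12 deliver 1→2: ·
e13 deliver 2→1: ·
e14 deliver 1→0: ·
e15 deliver 0→1: ·
e16 recover(1): 1[back,v=0,x]
e17 deliver 1→2: ·

0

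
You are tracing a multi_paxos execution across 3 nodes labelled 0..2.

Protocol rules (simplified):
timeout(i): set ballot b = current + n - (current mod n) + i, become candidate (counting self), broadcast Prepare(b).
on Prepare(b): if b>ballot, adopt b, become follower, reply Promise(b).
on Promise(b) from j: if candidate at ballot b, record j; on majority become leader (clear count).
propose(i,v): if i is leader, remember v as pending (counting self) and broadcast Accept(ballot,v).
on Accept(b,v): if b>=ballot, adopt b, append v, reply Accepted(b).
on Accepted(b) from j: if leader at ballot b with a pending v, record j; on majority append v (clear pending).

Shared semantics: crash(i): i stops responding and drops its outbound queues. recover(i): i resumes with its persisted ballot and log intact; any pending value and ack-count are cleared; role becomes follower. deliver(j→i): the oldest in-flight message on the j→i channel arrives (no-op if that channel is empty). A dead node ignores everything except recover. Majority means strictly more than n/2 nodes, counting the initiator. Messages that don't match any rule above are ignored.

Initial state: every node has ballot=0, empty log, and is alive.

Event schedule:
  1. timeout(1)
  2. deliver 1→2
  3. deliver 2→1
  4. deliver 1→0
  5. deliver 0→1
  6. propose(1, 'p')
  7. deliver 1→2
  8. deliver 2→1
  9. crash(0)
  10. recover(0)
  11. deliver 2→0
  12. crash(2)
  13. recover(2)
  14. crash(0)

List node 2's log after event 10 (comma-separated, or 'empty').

p

[1] timeout(1) → N1(cand b4 [-])
[2] deliver 1→2 → N2(foll b4 [-])
[3] deliver 2→1 → N1(lead b4 [-])
[4] deliver 1→0 → N0(foll b4 [-])
[5] deliver 0→1 → ∅
[6] propose(1,'p') → ∅
[7] deliver 1→2 → N2(foll b4 [p])
[8] deliver 2→1 → N1(lead b4 [p])
[9] crash(0) → N0(✗foll b4 [-])
[10] recover(0) → N0(foll b4 [-])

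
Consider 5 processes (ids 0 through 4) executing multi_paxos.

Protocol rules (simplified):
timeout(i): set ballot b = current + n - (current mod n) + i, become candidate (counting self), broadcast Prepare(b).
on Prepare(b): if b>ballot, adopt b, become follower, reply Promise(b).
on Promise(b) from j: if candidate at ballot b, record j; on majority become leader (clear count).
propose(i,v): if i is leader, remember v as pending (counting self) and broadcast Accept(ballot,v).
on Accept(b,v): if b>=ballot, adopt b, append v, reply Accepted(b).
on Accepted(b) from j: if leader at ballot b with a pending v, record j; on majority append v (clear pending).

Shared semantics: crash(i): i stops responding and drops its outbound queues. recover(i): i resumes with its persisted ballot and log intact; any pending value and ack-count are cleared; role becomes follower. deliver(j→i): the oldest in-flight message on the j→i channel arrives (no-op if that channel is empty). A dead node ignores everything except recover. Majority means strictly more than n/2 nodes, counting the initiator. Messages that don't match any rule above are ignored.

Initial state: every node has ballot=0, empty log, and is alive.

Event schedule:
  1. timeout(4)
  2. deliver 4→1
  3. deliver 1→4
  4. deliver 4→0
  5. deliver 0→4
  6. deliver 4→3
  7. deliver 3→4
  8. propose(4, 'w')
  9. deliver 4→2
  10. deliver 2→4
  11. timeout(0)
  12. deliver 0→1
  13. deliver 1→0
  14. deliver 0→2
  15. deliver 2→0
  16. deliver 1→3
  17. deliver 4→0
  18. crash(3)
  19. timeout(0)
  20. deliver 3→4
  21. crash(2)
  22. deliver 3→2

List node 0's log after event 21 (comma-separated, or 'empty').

1. timeout(4):  <4:cand b9 ->
2. deliver 4→1:  <1:foll b9 ->
3. deliver 1→4:  nop
4. deliver 4→0:  <0:foll b9 ->
5. deliver 0→4:  <4:lead b9 ->
6. deliver 4→3:  <3:foll b9 ->
7. deliver 3→4:  nop
8. propose(4,'w'):  nop
9. deliver 4→2:  <2:foll b9 ->
10. deliver 2→4:  nop
11. timeout(0):  <0:cand b10 ->
12. deliver 0→1:  <1:foll b10 ->
13. deliver 1→0:  nop
14. deliver 0→2:  <2:foll b10 ->
15. deliver 2→0:  <0:lead b10 ->
16. deliver 1→3:  nop
17. deliver 4→0:  nop
18. crash(3):  <3:✗foll b9 ->
19. timeout(0):  <0:cand b15 ->
20. deliver 3→4:  nop
21. crash(2):  <2:✗foll b10 ->

empty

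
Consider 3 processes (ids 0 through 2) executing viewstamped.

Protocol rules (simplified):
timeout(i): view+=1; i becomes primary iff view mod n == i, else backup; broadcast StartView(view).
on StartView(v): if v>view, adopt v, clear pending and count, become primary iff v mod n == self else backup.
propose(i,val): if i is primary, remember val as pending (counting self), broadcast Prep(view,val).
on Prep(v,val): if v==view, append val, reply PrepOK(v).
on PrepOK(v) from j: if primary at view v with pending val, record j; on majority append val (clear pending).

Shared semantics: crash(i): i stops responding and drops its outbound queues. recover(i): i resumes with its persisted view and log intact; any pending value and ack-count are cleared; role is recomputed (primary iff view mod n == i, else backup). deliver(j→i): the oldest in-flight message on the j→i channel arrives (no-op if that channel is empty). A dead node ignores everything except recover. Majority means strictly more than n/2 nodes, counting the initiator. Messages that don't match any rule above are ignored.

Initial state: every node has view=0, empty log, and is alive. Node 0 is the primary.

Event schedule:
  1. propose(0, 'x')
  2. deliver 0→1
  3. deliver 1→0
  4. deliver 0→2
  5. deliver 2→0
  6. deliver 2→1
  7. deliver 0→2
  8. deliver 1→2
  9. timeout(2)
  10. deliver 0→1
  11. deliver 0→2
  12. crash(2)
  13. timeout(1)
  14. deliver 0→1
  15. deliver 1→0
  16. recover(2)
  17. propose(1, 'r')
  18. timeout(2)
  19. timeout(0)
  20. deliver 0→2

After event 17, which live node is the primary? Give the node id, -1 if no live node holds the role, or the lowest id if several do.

1

after 1 — propose(0,'x'): ·
after 2 — deliver 0→1: n1:back/v0/[x]
after 3 — deliver 1→0: n0:prim/v0/[x]
after 4 — deliver 0→2: n2:back/v0/[x]
after 5 — deliver 2→0: ·
after 6 — deliver 2→1: ·
after 7 — deliver 0→2: ·
after 8 — deliver 1→2: ·
after 9 — timeout(2): n2:back/v1/[x]
after 10 — deliver 0→1: ·
after 11 — deliver 0→2: ·
after 12 — crash(2): n2:✗back/v1/[x]
after 13 — timeout(1): n1:prim/v1/[x]
after 14 — deliver 0→1: ·
after 15 — deliver 1→0: n0:back/v1/[x]
after 16 — recover(2): n2:back/v1/[x]
after 17 — propose(1,'r'): ·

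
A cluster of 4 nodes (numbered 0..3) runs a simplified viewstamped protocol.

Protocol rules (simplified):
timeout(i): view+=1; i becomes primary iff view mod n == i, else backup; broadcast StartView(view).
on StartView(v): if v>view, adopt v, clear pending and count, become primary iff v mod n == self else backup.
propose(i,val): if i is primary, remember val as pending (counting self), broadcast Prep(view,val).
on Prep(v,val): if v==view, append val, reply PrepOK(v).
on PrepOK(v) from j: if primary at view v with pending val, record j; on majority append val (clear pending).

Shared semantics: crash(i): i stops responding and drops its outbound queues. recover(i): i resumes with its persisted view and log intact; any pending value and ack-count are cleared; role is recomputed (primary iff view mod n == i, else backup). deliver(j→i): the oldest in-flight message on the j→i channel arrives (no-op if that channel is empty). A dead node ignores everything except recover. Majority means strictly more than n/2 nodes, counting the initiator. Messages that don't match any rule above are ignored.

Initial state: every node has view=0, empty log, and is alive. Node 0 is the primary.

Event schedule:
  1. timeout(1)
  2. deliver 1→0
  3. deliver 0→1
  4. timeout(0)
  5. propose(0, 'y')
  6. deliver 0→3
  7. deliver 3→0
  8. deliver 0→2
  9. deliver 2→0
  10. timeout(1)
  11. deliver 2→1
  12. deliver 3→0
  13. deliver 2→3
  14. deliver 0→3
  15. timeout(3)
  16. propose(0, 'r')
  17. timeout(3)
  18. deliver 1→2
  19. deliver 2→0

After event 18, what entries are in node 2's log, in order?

empty

[1] timeout(1) → N1(prim v1 [-])
[2] deliver 1→0 → N0(back v1 [-])
[3] deliver 0→1 → ∅
[4] timeout(0) → N0(back v2 [-])
[5] propose(0,'y') → ∅
[6] deliver 0→3 → N3(back v2 [-])
[7] deliver 3→0 → ∅
[8] deliver 0→2 → N2(prim v2 [-])
[9] deliver 2→0 → ∅
[10] timeout(1) → N1(back v2 [-])
[11] deliver 2→1 → ∅
[12] deliver 3→0 → ∅
[13] deliver 2→3 → ∅
[14] deliver 0→3 → ∅
[15] timeout(3) → N3(prim v3 [-])
[16] propose(0,'r') → ∅
[17] timeout(3) → N3(back v4 [-])
[18] deliver 1→2 → ∅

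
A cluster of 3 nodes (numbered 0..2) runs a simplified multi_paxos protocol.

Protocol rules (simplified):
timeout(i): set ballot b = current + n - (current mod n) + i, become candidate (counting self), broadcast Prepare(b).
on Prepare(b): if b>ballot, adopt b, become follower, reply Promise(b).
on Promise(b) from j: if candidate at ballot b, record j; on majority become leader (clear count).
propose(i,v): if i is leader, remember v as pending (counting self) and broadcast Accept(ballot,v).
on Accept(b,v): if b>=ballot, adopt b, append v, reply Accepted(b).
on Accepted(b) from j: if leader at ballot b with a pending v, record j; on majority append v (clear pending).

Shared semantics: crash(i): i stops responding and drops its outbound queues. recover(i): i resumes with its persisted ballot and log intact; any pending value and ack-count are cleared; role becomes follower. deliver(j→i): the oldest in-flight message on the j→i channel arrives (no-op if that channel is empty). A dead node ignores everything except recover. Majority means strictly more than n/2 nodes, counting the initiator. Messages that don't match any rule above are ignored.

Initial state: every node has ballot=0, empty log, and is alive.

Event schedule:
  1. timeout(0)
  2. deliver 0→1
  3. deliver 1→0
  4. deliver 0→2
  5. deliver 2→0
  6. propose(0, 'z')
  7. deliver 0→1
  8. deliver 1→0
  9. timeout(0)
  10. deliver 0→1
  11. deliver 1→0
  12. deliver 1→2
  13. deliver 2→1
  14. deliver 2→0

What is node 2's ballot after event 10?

after 1 — timeout(0): n0:cand/b3/[-]
after 2 — deliver 0→1: n1:foll/b3/[-]
after 3 — deliver 1→0: n0:lead/b3/[-]
after 4 — deliver 0→2: n2:foll/b3/[-]
after 5 — deliver 2→0: ·
after 6 — propose(0,'z'): ·
after 7 — deliver 0→1: n1:foll/b3/[z]
after 8 — deliver 1→0: n0:lead/b3/[z]
after 9 — timeout(0): n0:cand/b6/[z]
after 10 — deliver 0→1: n1:foll/b6/[z]

3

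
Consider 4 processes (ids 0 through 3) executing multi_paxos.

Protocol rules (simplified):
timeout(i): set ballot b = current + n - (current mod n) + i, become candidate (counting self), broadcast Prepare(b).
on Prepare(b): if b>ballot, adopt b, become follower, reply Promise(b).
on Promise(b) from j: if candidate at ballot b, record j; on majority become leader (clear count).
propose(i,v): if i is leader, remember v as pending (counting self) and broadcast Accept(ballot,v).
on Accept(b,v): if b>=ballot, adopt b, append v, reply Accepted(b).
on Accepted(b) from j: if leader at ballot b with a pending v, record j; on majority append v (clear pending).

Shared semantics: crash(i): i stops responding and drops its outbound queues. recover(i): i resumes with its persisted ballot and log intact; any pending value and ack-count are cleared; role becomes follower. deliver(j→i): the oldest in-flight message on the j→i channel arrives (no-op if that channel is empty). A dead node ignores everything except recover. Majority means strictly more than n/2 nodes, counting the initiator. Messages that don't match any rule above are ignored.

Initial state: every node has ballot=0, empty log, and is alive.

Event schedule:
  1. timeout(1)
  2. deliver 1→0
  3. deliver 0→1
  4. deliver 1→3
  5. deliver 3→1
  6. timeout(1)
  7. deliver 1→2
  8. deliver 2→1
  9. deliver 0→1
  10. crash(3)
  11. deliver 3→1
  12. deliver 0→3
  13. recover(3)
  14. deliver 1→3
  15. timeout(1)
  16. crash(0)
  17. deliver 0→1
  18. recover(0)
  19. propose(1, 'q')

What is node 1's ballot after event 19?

e1 timeout(1): 1[cand,b=5,-]
e2 deliver 1→0: 0[foll,b=5,-]
e3 deliver 0→1: ·
e4 deliver 1→3: 3[foll,b=5,-]
e5 deliver 3→1: 1[lead,b=5,-]
e6 timeout(1): 1[cand,b=9,-]
e7 deliver 1→2: 2[foll,b=5,-]
e8 deliver 2→1: ·
e9 deliver 0→1: ·
e10 crash(3): 3[✗foll,b=5,-]
e11 deliver 3→1: ·
e12 deliver 0→3: ·
e13 recover(3): 3[foll,b=5,-]
e14 deliver 1→3: 3[foll,b=9,-]
e15 timeout(1): 1[cand,b=13,-]
e16 crash(0): 0[✗foll,b=5,-]
e17 deliver 0→1: ·
e18 recover(0): 0[foll,b=5,-]
e19 propose(1,'q'): ·

13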